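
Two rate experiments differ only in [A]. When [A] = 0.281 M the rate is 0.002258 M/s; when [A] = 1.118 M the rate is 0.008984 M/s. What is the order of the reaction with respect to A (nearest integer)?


Rate is proportional to [A]^n, so rate2/rate1 = ([A]2/[A]1)^n. Take logs to solve for n.
rate2/rate1 = 0.008984 / 0.002258 = 3.9787
[A]2/[A]1 = 1.118 / 0.281 = 3.9786
n = ln(3.9787) / ln(3.9786) = 1.0
Nearest integer order:

1


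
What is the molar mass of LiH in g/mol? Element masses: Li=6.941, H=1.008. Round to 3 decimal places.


M = sum(count * atomic_mass) over atoms.
M = 1*6.941 + 1*1.008
M = 6.941 + 1.008
M = 7.949 g/mol, rounded to 3 dp:

7.949 g/mol


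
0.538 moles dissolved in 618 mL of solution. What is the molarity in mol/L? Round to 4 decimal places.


Convert volume to liters: V_L = V_mL / 1000.
V_L = 618 / 1000 = 0.618 L
M = n / V_L = 0.538 / 0.618
M = 0.87055016 mol/L, rounded to 4 dp:

0.8706 mol/L


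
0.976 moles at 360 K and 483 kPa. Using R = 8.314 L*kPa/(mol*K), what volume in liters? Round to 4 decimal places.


PV = nRT, solve for V = nRT / P.
nRT = 0.976 * 8.314 * 360 = 2921.207
V = 2921.207 / 483
V = 6.04804762 L, rounded to 4 dp:

6.0480 L


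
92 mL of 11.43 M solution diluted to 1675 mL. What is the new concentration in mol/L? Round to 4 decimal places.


Dilution: M1*V1 = M2*V2, solve for M2.
M2 = M1*V1 / V2
M2 = 11.43 * 92 / 1675
M2 = 1051.56 / 1675
M2 = 0.62779701 mol/L, rounded to 4 dp:

0.6278 mol/L


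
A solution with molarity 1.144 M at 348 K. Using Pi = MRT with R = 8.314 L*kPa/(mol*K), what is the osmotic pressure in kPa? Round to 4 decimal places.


Osmotic pressure (van't Hoff): Pi = M*R*T.
RT = 8.314 * 348 = 2893.272
Pi = 1.144 * 2893.272
Pi = 3309.903168 kPa, rounded to 4 dp:

3309.9032 kPa


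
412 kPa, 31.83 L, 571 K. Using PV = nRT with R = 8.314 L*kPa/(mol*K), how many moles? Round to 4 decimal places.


PV = nRT, solve for n = PV / (RT).
PV = 412 * 31.83 = 13113.96
RT = 8.314 * 571 = 4747.294
n = 13113.96 / 4747.294
n = 2.76240738 mol, rounded to 4 dp:

2.7624 mol


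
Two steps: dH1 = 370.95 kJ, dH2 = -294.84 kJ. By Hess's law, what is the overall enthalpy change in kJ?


Hess's law: enthalpy is a state function, so add the step enthalpies.
dH_total = dH1 + dH2 = 370.95 + (-294.84)
dH_total = 76.11 kJ:

76.11 kJ


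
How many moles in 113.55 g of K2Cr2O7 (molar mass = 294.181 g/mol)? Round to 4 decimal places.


n = mass / M
n = 113.55 / 294.181
n = 0.38598686 mol, rounded to 4 dp:

0.3860 mol


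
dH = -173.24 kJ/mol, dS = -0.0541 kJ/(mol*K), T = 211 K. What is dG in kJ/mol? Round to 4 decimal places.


Gibbs: dG = dH - T*dS (consistent units, dS already in kJ/(mol*K)).
T*dS = 211 * -0.0541 = -11.4151
dG = -173.24 - (-11.4151)
dG = -161.8249 kJ/mol, rounded to 4 dp:

-161.8249 kJ/mol


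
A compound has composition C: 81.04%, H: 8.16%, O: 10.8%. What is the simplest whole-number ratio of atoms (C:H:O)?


Assume 100 g of compound, divide each mass% by atomic mass to get moles, then normalize by the smallest to get a raw atom ratio.
Moles per 100 g: C: 81.04/12.011 = 6.7471, H: 8.16/1.008 = 8.0952, O: 10.8/15.999 = 0.675
Raw ratio (divide by min = 0.675): C: 9.995, H: 11.992, O: 1.0
Multiply by 1 to clear fractions: C: 9.995 ~= 10, H: 11.992 ~= 12, O: 1.0 ~= 1
Reduce by GCD to get the simplest whole-number ratio:

10:12:1


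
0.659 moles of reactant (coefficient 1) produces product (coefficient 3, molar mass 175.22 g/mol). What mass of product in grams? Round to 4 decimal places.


Use the coefficient ratio to convert reactant moles to product moles, then multiply by the product's molar mass.
moles_P = moles_R * (coeff_P / coeff_R) = 0.659 * (3/1) = 1.977
mass_P = moles_P * M_P = 1.977 * 175.22
mass_P = 346.40994 g, rounded to 4 dp:

346.4099 g


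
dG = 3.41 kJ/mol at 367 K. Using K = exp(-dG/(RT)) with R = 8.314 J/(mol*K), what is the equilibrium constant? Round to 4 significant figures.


dG is in kJ/mol; multiply by 1000 to match R in J/(mol*K).
RT = 8.314 * 367 = 3051.238 J/mol
exponent = -dG*1000 / (RT) = -(3.41*1000) / 3051.238 = -1.11757916
K = exp(-1.11757916)
K = 0.32707062, rounded to 4 significant figures:

0.3271


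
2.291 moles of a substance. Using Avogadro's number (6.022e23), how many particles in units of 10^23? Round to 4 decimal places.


N = n * NA, then divide by 1e23 for the requested units.
N / 1e23 = n * 6.022
N / 1e23 = 2.291 * 6.022
N / 1e23 = 13.796402, rounded to 4 dp:

13.7964


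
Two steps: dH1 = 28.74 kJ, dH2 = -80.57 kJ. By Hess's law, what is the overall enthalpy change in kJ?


Hess's law: enthalpy is a state function, so add the step enthalpies.
dH_total = dH1 + dH2 = 28.74 + (-80.57)
dH_total = -51.83 kJ:

-51.83 kJ


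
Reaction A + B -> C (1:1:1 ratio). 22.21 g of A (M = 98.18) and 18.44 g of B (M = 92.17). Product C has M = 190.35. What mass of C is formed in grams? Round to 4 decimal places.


Find moles of each reactant; the smaller value is the limiting reagent in a 1:1:1 reaction, so moles_C equals moles of the limiter.
n_A = mass_A / M_A = 22.21 / 98.18 = 0.226217 mol
n_B = mass_B / M_B = 18.44 / 92.17 = 0.200065 mol
Limiting reagent: B (smaller), n_limiting = 0.200065 mol
mass_C = n_limiting * M_C = 0.200065 * 190.35
mass_C = 38.08237275 g, rounded to 4 dp:

38.0824 g


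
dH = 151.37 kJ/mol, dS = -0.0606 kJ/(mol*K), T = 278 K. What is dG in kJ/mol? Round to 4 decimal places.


Gibbs: dG = dH - T*dS (consistent units, dS already in kJ/(mol*K)).
T*dS = 278 * -0.0606 = -16.8468
dG = 151.37 - (-16.8468)
dG = 168.2168 kJ/mol, rounded to 4 dp:

168.2168 kJ/mol


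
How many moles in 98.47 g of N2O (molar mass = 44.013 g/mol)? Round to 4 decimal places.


n = mass / M
n = 98.47 / 44.013
n = 2.23729353 mol, rounded to 4 dp:

2.2373 mol


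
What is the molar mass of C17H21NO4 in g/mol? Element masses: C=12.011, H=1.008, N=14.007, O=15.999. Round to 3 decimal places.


M = sum(count * atomic_mass) over atoms.
M = 17*12.011 + 21*1.008 + 1*14.007 + 4*15.999
M = 204.187 + 21.168 + 14.007 + 63.996
M = 303.358 g/mol, rounded to 3 dp:

303.358 g/mol


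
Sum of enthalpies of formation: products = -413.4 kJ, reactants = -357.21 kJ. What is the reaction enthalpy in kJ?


dH_rxn = sum(dH_f products) - sum(dH_f reactants)
dH_rxn = -413.4 - (-357.21)
dH_rxn = -56.19 kJ:

-56.19 kJ


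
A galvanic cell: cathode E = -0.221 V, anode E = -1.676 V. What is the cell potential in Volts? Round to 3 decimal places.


Standard cell potential: E_cell = E_cathode - E_anode.
E_cell = -0.221 - (-1.676)
E_cell = 1.455 V, rounded to 3 dp:

1.455 V


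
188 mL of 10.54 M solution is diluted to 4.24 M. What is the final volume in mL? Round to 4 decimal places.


Dilution: M1*V1 = M2*V2, solve for V2.
V2 = M1*V1 / M2
V2 = 10.54 * 188 / 4.24
V2 = 1981.52 / 4.24
V2 = 467.33962264 mL, rounded to 4 dp:

467.3396 mL


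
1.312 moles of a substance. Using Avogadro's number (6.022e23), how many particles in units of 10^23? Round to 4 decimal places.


N = n * NA, then divide by 1e23 for the requested units.
N / 1e23 = n * 6.022
N / 1e23 = 1.312 * 6.022
N / 1e23 = 7.900864, rounded to 4 dp:

7.9009


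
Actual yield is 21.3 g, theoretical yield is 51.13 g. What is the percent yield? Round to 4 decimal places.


% yield = 100 * actual / theoretical
% yield = 100 * 21.3 / 51.13
% yield = 41.6585175 %, rounded to 4 dp:

41.6585 %


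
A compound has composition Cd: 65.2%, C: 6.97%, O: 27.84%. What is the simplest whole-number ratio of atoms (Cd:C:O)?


Assume 100 g of compound, divide each mass% by atomic mass to get moles, then normalize by the smallest to get a raw atom ratio.
Moles per 100 g: Cd: 65.2/112.414 = 0.58, C: 6.97/12.011 = 0.5803, O: 27.84/15.999 = 1.7401
Raw ratio (divide by min = 0.58): Cd: 1.0, C: 1.001, O: 3.0
Multiply by 1 to clear fractions: Cd: 1.0 ~= 1, C: 1.001 ~= 1, O: 3.0 ~= 3
Reduce by GCD to get the simplest whole-number ratio:

1:1:3


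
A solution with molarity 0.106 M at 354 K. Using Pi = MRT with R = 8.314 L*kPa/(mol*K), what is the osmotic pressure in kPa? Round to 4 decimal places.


Osmotic pressure (van't Hoff): Pi = M*R*T.
RT = 8.314 * 354 = 2943.156
Pi = 0.106 * 2943.156
Pi = 311.974536 kPa, rounded to 4 dp:

311.9745 kPa


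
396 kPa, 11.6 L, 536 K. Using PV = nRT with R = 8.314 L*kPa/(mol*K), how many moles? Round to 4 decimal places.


PV = nRT, solve for n = PV / (RT).
PV = 396 * 11.6 = 4593.6
RT = 8.314 * 536 = 4456.304
n = 4593.6 / 4456.304
n = 1.03080939 mol, rounded to 4 dp:

1.0308 mol


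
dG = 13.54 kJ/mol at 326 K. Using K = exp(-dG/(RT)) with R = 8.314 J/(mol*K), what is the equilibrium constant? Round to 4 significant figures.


dG is in kJ/mol; multiply by 1000 to match R in J/(mol*K).
RT = 8.314 * 326 = 2710.364 J/mol
exponent = -dG*1000 / (RT) = -(13.54*1000) / 2710.364 = -4.99563896
K = exp(-4.99563896)
K = 0.0067673956, rounded to 4 significant figures:

0.006767


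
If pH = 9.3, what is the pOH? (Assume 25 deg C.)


At 25 deg C, pH + pOH = 14.
pOH = 14 - pH = 14 - 9.3
pOH = 4.7:

4.70


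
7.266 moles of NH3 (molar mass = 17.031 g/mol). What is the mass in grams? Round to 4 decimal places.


mass = n * M
mass = 7.266 * 17.031
mass = 123.747246 g, rounded to 4 dp:

123.7472 g


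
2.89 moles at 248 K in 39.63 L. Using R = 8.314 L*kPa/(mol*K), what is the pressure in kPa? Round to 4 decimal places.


PV = nRT, solve for P = nRT / V.
nRT = 2.89 * 8.314 * 248 = 5958.8101
P = 5958.8101 / 39.63
P = 150.36109261 kPa, rounded to 4 dp:

150.3611 kPa


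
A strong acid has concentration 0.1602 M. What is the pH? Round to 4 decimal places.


A strong acid dissociates completely, so [H+] equals the given concentration.
pH = -log10([H+]) = -log10(0.1602)
pH = 0.79533749, rounded to 4 dp:

0.7953


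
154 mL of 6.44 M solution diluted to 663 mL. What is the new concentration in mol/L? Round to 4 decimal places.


Dilution: M1*V1 = M2*V2, solve for M2.
M2 = M1*V1 / V2
M2 = 6.44 * 154 / 663
M2 = 991.76 / 663
M2 = 1.49586727 mol/L, rounded to 4 dp:

1.4959 mol/L


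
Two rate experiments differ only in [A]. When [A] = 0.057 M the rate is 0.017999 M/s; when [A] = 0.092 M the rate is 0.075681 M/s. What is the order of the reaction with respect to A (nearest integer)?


Rate is proportional to [A]^n, so rate2/rate1 = ([A]2/[A]1)^n. Take logs to solve for n.
rate2/rate1 = 0.075681 / 0.017999 = 4.2047
[A]2/[A]1 = 0.092 / 0.057 = 1.614
n = ln(4.2047) / ln(1.614) = 3.0
Nearest integer order:

3


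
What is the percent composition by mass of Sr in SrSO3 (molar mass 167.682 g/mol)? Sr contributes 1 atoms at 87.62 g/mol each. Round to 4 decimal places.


pct = 100 * (n_elem * M_elem) / M_total
mass_contribution = 1 * 87.62 = 87.62 g/mol
pct = 100 * 87.62 / 167.682
pct = 52.25367064 %, rounded to 4 dp:

52.2537 %


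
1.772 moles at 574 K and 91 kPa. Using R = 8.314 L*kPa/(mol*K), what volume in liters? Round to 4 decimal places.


PV = nRT, solve for V = nRT / P.
nRT = 1.772 * 8.314 * 574 = 8456.4022
V = 8456.4022 / 91
V = 92.9274967 L, rounded to 4 dp:

92.9275 L


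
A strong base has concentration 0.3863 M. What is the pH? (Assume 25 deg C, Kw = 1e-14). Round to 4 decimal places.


A strong base dissociates completely, so [OH-] equals the given concentration.
pOH = -log10([OH-]) = -log10(0.3863) = 0.413075
pH = 14 - pOH = 14 - 0.413075
pH = 13.586925, rounded to 4 dp:

13.5869


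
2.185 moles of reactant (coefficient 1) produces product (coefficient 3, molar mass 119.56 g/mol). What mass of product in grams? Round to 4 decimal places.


Use the coefficient ratio to convert reactant moles to product moles, then multiply by the product's molar mass.
moles_P = moles_R * (coeff_P / coeff_R) = 2.185 * (3/1) = 6.555
mass_P = moles_P * M_P = 6.555 * 119.56
mass_P = 783.7158 g, rounded to 4 dp:

783.7158 g


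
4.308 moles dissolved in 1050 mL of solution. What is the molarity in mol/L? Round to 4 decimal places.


Convert volume to liters: V_L = V_mL / 1000.
V_L = 1050 / 1000 = 1.05 L
M = n / V_L = 4.308 / 1.05
M = 4.10285714 mol/L, rounded to 4 dp:

4.1029 mol/L


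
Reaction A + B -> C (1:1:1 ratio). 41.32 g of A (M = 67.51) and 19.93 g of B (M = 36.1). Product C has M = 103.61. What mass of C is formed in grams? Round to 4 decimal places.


Find moles of each reactant; the smaller value is the limiting reagent in a 1:1:1 reaction, so moles_C equals moles of the limiter.
n_A = mass_A / M_A = 41.32 / 67.51 = 0.612057 mol
n_B = mass_B / M_B = 19.93 / 36.1 = 0.552078 mol
Limiting reagent: B (smaller), n_limiting = 0.552078 mol
mass_C = n_limiting * M_C = 0.552078 * 103.61
mass_C = 57.20080158 g, rounded to 4 dp:

57.2008 g


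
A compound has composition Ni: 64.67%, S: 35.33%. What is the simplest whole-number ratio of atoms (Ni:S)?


Assume 100 g of compound, divide each mass% by atomic mass to get moles, then normalize by the smallest to get a raw atom ratio.
Moles per 100 g: Ni: 64.67/58.693 = 1.1018, S: 35.33/32.065 = 1.1018
Raw ratio (divide by min = 1.1018): Ni: 1.0, S: 1.0
Multiply by 1 to clear fractions: Ni: 1.0 ~= 1, S: 1.0 ~= 1
Reduce by GCD to get the simplest whole-number ratio:

1:1


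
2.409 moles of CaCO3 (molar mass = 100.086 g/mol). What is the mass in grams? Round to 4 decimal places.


mass = n * M
mass = 2.409 * 100.086
mass = 241.107174 g, rounded to 4 dp:

241.1072 g


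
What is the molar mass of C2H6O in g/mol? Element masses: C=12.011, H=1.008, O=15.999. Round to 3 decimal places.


M = sum(count * atomic_mass) over atoms.
M = 2*12.011 + 6*1.008 + 1*15.999
M = 24.022 + 6.048 + 15.999
M = 46.069 g/mol, rounded to 3 dp:

46.069 g/mol


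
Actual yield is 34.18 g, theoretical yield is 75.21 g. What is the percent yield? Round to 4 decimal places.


% yield = 100 * actual / theoretical
% yield = 100 * 34.18 / 75.21
% yield = 45.4460843 %, rounded to 4 dp:

45.4461 %


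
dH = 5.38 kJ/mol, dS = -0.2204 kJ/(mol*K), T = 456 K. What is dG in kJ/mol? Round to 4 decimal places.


Gibbs: dG = dH - T*dS (consistent units, dS already in kJ/(mol*K)).
T*dS = 456 * -0.2204 = -100.5024
dG = 5.38 - (-100.5024)
dG = 105.8824 kJ/mol, rounded to 4 dp:

105.8824 kJ/mol


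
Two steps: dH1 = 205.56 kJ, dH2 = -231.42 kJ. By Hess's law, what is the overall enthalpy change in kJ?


Hess's law: enthalpy is a state function, so add the step enthalpies.
dH_total = dH1 + dH2 = 205.56 + (-231.42)
dH_total = -25.86 kJ:

-25.86 kJ


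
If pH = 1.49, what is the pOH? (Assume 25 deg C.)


At 25 deg C, pH + pOH = 14.
pOH = 14 - pH = 14 - 1.49
pOH = 12.51:

12.51


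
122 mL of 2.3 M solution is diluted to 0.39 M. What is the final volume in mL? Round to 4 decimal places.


Dilution: M1*V1 = M2*V2, solve for V2.
V2 = M1*V1 / M2
V2 = 2.3 * 122 / 0.39
V2 = 280.6 / 0.39
V2 = 719.48717949 mL, rounded to 4 dp:

719.4872 mL


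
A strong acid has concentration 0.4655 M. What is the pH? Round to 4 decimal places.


A strong acid dissociates completely, so [H+] equals the given concentration.
pH = -log10([H+]) = -log10(0.4655)
pH = 0.33208031, rounded to 4 dp:

0.3321


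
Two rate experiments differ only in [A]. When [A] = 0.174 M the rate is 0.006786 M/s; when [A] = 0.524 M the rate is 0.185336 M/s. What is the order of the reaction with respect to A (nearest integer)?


Rate is proportional to [A]^n, so rate2/rate1 = ([A]2/[A]1)^n. Take logs to solve for n.
rate2/rate1 = 0.185336 / 0.006786 = 27.3115
[A]2/[A]1 = 0.524 / 0.174 = 3.0115
n = ln(27.3115) / ln(3.0115) = 3.0
Nearest integer order:

3


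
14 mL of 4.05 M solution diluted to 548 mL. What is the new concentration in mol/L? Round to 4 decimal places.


Dilution: M1*V1 = M2*V2, solve for M2.
M2 = M1*V1 / V2
M2 = 4.05 * 14 / 548
M2 = 56.7 / 548
M2 = 0.10346715 mol/L, rounded to 4 dp:

0.1035 mol/L


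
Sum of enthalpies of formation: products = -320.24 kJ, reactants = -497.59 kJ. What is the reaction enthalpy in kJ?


dH_rxn = sum(dH_f products) - sum(dH_f reactants)
dH_rxn = -320.24 - (-497.59)
dH_rxn = 177.35 kJ:

177.35 kJ


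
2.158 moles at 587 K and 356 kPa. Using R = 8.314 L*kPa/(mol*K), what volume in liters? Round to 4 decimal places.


PV = nRT, solve for V = nRT / P.
nRT = 2.158 * 8.314 * 587 = 10531.7262
V = 10531.7262 / 356
V = 29.58350056 L, rounded to 4 dp:

29.5835 L


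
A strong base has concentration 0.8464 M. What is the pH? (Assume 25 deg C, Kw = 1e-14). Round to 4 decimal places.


A strong base dissociates completely, so [OH-] equals the given concentration.
pOH = -log10([OH-]) = -log10(0.8464) = 0.072424
pH = 14 - pOH = 14 - 0.072424
pH = 13.927576, rounded to 4 dp:

13.9276


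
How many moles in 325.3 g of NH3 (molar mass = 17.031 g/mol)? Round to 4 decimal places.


n = mass / M
n = 325.3 / 17.031
n = 19.10046386 mol, rounded to 4 dp:

19.1005 mol


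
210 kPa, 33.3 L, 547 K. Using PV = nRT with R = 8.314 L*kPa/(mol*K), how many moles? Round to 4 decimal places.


PV = nRT, solve for n = PV / (RT).
PV = 210 * 33.3 = 6993.0
RT = 8.314 * 547 = 4547.758
n = 6993.0 / 4547.758
n = 1.53768076 mol, rounded to 4 dp:

1.5377 mol


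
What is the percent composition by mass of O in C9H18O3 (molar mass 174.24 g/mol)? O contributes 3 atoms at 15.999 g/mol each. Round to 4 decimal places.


pct = 100 * (n_elem * M_elem) / M_total
mass_contribution = 3 * 15.999 = 47.997 g/mol
pct = 100 * 47.997 / 174.24
pct = 27.5464876 %, rounded to 4 dp:

27.5465 %


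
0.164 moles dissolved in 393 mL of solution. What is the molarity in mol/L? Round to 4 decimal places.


Convert volume to liters: V_L = V_mL / 1000.
V_L = 393 / 1000 = 0.393 L
M = n / V_L = 0.164 / 0.393
M = 0.4173028 mol/L, rounded to 4 dp:

0.4173 mol/L


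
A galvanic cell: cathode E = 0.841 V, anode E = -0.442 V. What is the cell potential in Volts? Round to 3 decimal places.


Standard cell potential: E_cell = E_cathode - E_anode.
E_cell = 0.841 - (-0.442)
E_cell = 1.283 V, rounded to 3 dp:

1.283 V


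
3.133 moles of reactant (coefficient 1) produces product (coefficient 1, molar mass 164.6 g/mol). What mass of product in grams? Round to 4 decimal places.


Use the coefficient ratio to convert reactant moles to product moles, then multiply by the product's molar mass.
moles_P = moles_R * (coeff_P / coeff_R) = 3.133 * (1/1) = 3.133
mass_P = moles_P * M_P = 3.133 * 164.6
mass_P = 515.6918 g, rounded to 4 dp:

515.6918 g


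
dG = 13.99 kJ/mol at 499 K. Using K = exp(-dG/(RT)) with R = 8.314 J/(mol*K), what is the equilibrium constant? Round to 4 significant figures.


dG is in kJ/mol; multiply by 1000 to match R in J/(mol*K).
RT = 8.314 * 499 = 4148.686 J/mol
exponent = -dG*1000 / (RT) = -(13.99*1000) / 4148.686 = -3.37215205
K = exp(-3.37215205)
K = 0.034315709, rounded to 4 significant figures:

0.03432


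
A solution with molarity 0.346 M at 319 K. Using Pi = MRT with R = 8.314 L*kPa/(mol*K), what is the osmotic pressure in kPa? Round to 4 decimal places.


Osmotic pressure (van't Hoff): Pi = M*R*T.
RT = 8.314 * 319 = 2652.166
Pi = 0.346 * 2652.166
Pi = 917.649436 kPa, rounded to 4 dp:

917.6494 kPa


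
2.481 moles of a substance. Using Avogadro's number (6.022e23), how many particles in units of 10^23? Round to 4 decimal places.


N = n * NA, then divide by 1e23 for the requested units.
N / 1e23 = n * 6.022
N / 1e23 = 2.481 * 6.022
N / 1e23 = 14.940582, rounded to 4 dp:

14.9406


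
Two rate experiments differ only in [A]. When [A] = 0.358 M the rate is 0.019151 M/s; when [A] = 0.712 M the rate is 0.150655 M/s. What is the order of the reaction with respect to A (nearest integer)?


Rate is proportional to [A]^n, so rate2/rate1 = ([A]2/[A]1)^n. Take logs to solve for n.
rate2/rate1 = 0.150655 / 0.019151 = 7.8667
[A]2/[A]1 = 0.712 / 0.358 = 1.9888
n = ln(7.8667) / ln(1.9888) = 3.0
Nearest integer order:

3


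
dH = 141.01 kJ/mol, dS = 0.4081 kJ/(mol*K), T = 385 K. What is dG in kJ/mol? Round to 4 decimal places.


Gibbs: dG = dH - T*dS (consistent units, dS already in kJ/(mol*K)).
T*dS = 385 * 0.4081 = 157.1185
dG = 141.01 - (157.1185)
dG = -16.1085 kJ/mol, rounded to 4 dp:

-16.1085 kJ/mol


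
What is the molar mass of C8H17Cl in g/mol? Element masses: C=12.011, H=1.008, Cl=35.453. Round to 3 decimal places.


M = sum(count * atomic_mass) over atoms.
M = 8*12.011 + 17*1.008 + 1*35.453
M = 96.088 + 17.136 + 35.453
M = 148.677 g/mol, rounded to 3 dp:

148.677 g/mol


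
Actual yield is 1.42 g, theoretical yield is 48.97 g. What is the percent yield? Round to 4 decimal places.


% yield = 100 * actual / theoretical
% yield = 100 * 1.42 / 48.97
% yield = 2.89973453 %, rounded to 4 dp:

2.8997 %


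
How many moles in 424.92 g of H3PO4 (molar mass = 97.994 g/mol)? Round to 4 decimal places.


n = mass / M
n = 424.92 / 97.994
n = 4.33618385 mol, rounded to 4 dp:

4.3362 mol


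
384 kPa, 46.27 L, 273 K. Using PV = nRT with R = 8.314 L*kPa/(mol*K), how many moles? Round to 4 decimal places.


PV = nRT, solve for n = PV / (RT).
PV = 384 * 46.27 = 17767.68
RT = 8.314 * 273 = 2269.722
n = 17767.68 / 2269.722
n = 7.82813049 mol, rounded to 4 dp:

7.8281 mol


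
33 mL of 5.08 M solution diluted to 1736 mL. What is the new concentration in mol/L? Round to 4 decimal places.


Dilution: M1*V1 = M2*V2, solve for M2.
M2 = M1*V1 / V2
M2 = 5.08 * 33 / 1736
M2 = 167.64 / 1736
M2 = 0.09656682 mol/L, rounded to 4 dp:

0.0966 mol/L


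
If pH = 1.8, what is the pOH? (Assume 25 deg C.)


At 25 deg C, pH + pOH = 14.
pOH = 14 - pH = 14 - 1.8
pOH = 12.2:

12.20


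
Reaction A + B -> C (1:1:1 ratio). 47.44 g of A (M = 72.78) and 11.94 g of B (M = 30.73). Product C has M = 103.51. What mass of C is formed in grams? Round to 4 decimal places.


Find moles of each reactant; the smaller value is the limiting reagent in a 1:1:1 reaction, so moles_C equals moles of the limiter.
n_A = mass_A / M_A = 47.44 / 72.78 = 0.651827 mol
n_B = mass_B / M_B = 11.94 / 30.73 = 0.388545 mol
Limiting reagent: B (smaller), n_limiting = 0.388545 mol
mass_C = n_limiting * M_C = 0.388545 * 103.51
mass_C = 40.21829295 g, rounded to 4 dp:

40.2183 g


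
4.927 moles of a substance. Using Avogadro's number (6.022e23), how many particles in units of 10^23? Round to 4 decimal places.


N = n * NA, then divide by 1e23 for the requested units.
N / 1e23 = n * 6.022
N / 1e23 = 4.927 * 6.022
N / 1e23 = 29.670394, rounded to 4 dp:

29.6704


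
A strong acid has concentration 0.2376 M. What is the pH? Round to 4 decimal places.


A strong acid dissociates completely, so [H+] equals the given concentration.
pH = -log10([H+]) = -log10(0.2376)
pH = 0.62415356, rounded to 4 dp:

0.6242


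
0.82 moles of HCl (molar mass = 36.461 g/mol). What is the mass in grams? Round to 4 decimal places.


mass = n * M
mass = 0.82 * 36.461
mass = 29.89802 g, rounded to 4 dp:

29.8980 g


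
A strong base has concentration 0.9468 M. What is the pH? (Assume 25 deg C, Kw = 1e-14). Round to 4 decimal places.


A strong base dissociates completely, so [OH-] equals the given concentration.
pOH = -log10([OH-]) = -log10(0.9468) = 0.023742
pH = 14 - pOH = 14 - 0.023742
pH = 13.976258, rounded to 4 dp:

13.9763


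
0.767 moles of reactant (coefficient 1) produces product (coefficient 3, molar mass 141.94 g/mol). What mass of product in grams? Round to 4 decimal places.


Use the coefficient ratio to convert reactant moles to product moles, then multiply by the product's molar mass.
moles_P = moles_R * (coeff_P / coeff_R) = 0.767 * (3/1) = 2.301
mass_P = moles_P * M_P = 2.301 * 141.94
mass_P = 326.60394 g, rounded to 4 dp:

326.6039 g


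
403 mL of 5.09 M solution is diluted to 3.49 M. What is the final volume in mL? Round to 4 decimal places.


Dilution: M1*V1 = M2*V2, solve for V2.
V2 = M1*V1 / M2
V2 = 5.09 * 403 / 3.49
V2 = 2051.27 / 3.49
V2 = 587.75644699 mL, rounded to 4 dp:

587.7564 mL


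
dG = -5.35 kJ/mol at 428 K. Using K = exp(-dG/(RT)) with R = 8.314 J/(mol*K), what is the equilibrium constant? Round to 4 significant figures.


dG is in kJ/mol; multiply by 1000 to match R in J/(mol*K).
RT = 8.314 * 428 = 3558.392 J/mol
exponent = -dG*1000 / (RT) = -(-5.35*1000) / 3558.392 = 1.50348809
K = exp(1.50348809)
K = 4.4973489, rounded to 4 significant figures:

4.497


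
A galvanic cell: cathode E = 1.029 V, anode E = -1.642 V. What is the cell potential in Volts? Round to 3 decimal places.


Standard cell potential: E_cell = E_cathode - E_anode.
E_cell = 1.029 - (-1.642)
E_cell = 2.671 V, rounded to 3 dp:

2.671 V


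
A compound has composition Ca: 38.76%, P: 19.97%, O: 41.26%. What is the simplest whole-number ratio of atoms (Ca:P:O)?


Assume 100 g of compound, divide each mass% by atomic mass to get moles, then normalize by the smallest to get a raw atom ratio.
Moles per 100 g: Ca: 38.76/40.078 = 0.9671, P: 19.97/30.974 = 0.6447, O: 41.26/15.999 = 2.5789
Raw ratio (divide by min = 0.6447): Ca: 1.5, P: 1.0, O: 4.0
Multiply by 2 to clear fractions: Ca: 3.0 ~= 3, P: 2.0 ~= 2, O: 8.0 ~= 8
Reduce by GCD to get the simplest whole-number ratio:

3:2:8


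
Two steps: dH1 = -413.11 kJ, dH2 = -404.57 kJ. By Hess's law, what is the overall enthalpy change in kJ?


Hess's law: enthalpy is a state function, so add the step enthalpies.
dH_total = dH1 + dH2 = -413.11 + (-404.57)
dH_total = -817.68 kJ:

-817.68 kJ


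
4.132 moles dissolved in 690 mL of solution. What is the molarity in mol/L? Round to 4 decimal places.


Convert volume to liters: V_L = V_mL / 1000.
V_L = 690 / 1000 = 0.69 L
M = n / V_L = 4.132 / 0.69
M = 5.9884058 mol/L, rounded to 4 dp:

5.9884 mol/L


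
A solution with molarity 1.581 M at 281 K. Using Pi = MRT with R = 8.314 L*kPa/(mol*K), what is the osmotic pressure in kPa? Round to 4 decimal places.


Osmotic pressure (van't Hoff): Pi = M*R*T.
RT = 8.314 * 281 = 2336.234
Pi = 1.581 * 2336.234
Pi = 3693.585954 kPa, rounded to 4 dp:

3693.5860 kPa


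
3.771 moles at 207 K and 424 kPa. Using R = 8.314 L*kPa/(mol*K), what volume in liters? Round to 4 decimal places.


PV = nRT, solve for V = nRT / P.
nRT = 3.771 * 8.314 * 207 = 6489.8835
V = 6489.8835 / 424
V = 15.30632901 L, rounded to 4 dp:

15.3063 L


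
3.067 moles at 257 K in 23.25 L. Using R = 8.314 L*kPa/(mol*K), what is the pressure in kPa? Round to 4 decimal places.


PV = nRT, solve for P = nRT / V.
nRT = 3.067 * 8.314 * 257 = 6553.2528
P = 6553.2528 / 23.25
P = 281.86033548 kPa, rounded to 4 dp:

281.8603 kPa


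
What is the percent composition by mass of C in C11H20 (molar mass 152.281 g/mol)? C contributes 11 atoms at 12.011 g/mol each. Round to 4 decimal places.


pct = 100 * (n_elem * M_elem) / M_total
mass_contribution = 11 * 12.011 = 132.121 g/mol
pct = 100 * 132.121 / 152.281
pct = 86.76131625 %, rounded to 4 dp:

86.7613 %


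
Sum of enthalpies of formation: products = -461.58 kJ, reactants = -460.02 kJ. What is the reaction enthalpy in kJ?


dH_rxn = sum(dH_f products) - sum(dH_f reactants)
dH_rxn = -461.58 - (-460.02)
dH_rxn = -1.56 kJ:

-1.56 kJ


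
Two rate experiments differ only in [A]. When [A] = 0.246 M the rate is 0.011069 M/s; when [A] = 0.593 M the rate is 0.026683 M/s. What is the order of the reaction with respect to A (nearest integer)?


Rate is proportional to [A]^n, so rate2/rate1 = ([A]2/[A]1)^n. Take logs to solve for n.
rate2/rate1 = 0.026683 / 0.011069 = 2.4106
[A]2/[A]1 = 0.593 / 0.246 = 2.4106
n = ln(2.4106) / ln(2.4106) = 1.0
Nearest integer order:

1


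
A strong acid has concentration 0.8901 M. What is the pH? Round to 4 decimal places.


A strong acid dissociates completely, so [H+] equals the given concentration.
pH = -log10([H+]) = -log10(0.8901)
pH = 0.0505612, rounded to 4 dp:

0.0506


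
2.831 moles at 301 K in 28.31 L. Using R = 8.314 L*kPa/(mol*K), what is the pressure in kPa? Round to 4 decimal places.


PV = nRT, solve for P = nRT / V.
nRT = 2.831 * 8.314 * 301 = 7084.6171
P = 7084.6171 / 28.31
P = 250.2513988 kPa, rounded to 4 dp:

250.2514 kPa


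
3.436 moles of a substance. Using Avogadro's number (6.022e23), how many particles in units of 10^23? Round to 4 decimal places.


N = n * NA, then divide by 1e23 for the requested units.
N / 1e23 = n * 6.022
N / 1e23 = 3.436 * 6.022
N / 1e23 = 20.691592, rounded to 4 dp:

20.6916


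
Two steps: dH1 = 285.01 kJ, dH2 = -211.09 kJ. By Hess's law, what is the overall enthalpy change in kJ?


Hess's law: enthalpy is a state function, so add the step enthalpies.
dH_total = dH1 + dH2 = 285.01 + (-211.09)
dH_total = 73.92 kJ:

73.92 kJ


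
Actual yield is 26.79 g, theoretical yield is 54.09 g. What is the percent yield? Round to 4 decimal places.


% yield = 100 * actual / theoretical
% yield = 100 * 26.79 / 54.09
% yield = 49.52856351 %, rounded to 4 dp:

49.5286 %


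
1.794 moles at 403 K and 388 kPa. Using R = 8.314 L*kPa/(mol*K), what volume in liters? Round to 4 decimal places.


PV = nRT, solve for V = nRT / P.
nRT = 1.794 * 8.314 * 403 = 6010.8723
V = 6010.8723 / 388
V = 15.49193892 L, rounded to 4 dp:

15.4919 L


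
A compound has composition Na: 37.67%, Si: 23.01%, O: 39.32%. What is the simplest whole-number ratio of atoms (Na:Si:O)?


Assume 100 g of compound, divide each mass% by atomic mass to get moles, then normalize by the smallest to get a raw atom ratio.
Moles per 100 g: Na: 37.67/22.99 = 1.6385, Si: 23.01/28.086 = 0.8193, O: 39.32/15.999 = 2.4577
Raw ratio (divide by min = 0.8193): Na: 2.0, Si: 1.0, O: 3.0
Multiply by 1 to clear fractions: Na: 2.0 ~= 2, Si: 1.0 ~= 1, O: 3.0 ~= 3
Reduce by GCD to get the simplest whole-number ratio:

2:1:3


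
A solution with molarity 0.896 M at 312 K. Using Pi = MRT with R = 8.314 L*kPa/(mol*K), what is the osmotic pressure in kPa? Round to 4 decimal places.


Osmotic pressure (van't Hoff): Pi = M*R*T.
RT = 8.314 * 312 = 2593.968
Pi = 0.896 * 2593.968
Pi = 2324.195328 kPa, rounded to 4 dp:

2324.1953 kPa


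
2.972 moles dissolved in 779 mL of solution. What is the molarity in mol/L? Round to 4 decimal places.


Convert volume to liters: V_L = V_mL / 1000.
V_L = 779 / 1000 = 0.779 L
M = n / V_L = 2.972 / 0.779
M = 3.81514763 mol/L, rounded to 4 dp:

3.8151 mol/L


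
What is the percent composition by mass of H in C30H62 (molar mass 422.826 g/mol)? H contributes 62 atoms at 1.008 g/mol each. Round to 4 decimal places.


pct = 100 * (n_elem * M_elem) / M_total
mass_contribution = 62 * 1.008 = 62.496 g/mol
pct = 100 * 62.496 / 422.826
pct = 14.78054803 %, rounded to 4 dp:

14.7805 %


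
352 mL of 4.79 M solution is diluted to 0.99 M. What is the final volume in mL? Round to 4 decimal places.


Dilution: M1*V1 = M2*V2, solve for V2.
V2 = M1*V1 / M2
V2 = 4.79 * 352 / 0.99
V2 = 1686.08 / 0.99
V2 = 1703.11111111 mL, rounded to 4 dp:

1703.1111 mL


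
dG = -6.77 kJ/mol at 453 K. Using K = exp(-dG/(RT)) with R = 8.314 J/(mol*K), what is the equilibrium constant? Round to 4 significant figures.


dG is in kJ/mol; multiply by 1000 to match R in J/(mol*K).
RT = 8.314 * 453 = 3766.242 J/mol
exponent = -dG*1000 / (RT) = -(-6.77*1000) / 3766.242 = 1.79754779
K = exp(1.79754779)
K = 6.0348306, rounded to 4 significant figures:

6.035


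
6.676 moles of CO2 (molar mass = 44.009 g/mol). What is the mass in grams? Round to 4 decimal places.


mass = n * M
mass = 6.676 * 44.009
mass = 293.804084 g, rounded to 4 dp:

293.8041 g


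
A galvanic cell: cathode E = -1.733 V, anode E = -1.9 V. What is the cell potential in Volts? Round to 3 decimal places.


Standard cell potential: E_cell = E_cathode - E_anode.
E_cell = -1.733 - (-1.9)
E_cell = 0.167 V, rounded to 3 dp:

0.167 V


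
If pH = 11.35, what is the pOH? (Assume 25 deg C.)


At 25 deg C, pH + pOH = 14.
pOH = 14 - pH = 14 - 11.35
pOH = 2.65:

2.65


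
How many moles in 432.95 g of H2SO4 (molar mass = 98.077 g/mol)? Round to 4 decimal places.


n = mass / M
n = 432.95 / 98.077
n = 4.41438869 mol, rounded to 4 dp:

4.4144 mol


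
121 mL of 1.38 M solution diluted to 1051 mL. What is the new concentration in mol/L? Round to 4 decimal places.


Dilution: M1*V1 = M2*V2, solve for M2.
M2 = M1*V1 / V2
M2 = 1.38 * 121 / 1051
M2 = 166.98 / 1051
M2 = 0.15887726 mol/L, rounded to 4 dp:

0.1589 mol/L


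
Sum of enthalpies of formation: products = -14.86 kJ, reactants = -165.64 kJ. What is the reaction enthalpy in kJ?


dH_rxn = sum(dH_f products) - sum(dH_f reactants)
dH_rxn = -14.86 - (-165.64)
dH_rxn = 150.78 kJ:

150.78 kJ


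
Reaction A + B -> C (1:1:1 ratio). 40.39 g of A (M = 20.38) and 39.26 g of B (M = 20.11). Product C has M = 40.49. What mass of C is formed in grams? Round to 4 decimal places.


Find moles of each reactant; the smaller value is the limiting reagent in a 1:1:1 reaction, so moles_C equals moles of the limiter.
n_A = mass_A / M_A = 40.39 / 20.38 = 1.981845 mol
n_B = mass_B / M_B = 39.26 / 20.11 = 1.952263 mol
Limiting reagent: B (smaller), n_limiting = 1.952263 mol
mass_C = n_limiting * M_C = 1.952263 * 40.49
mass_C = 79.04712887 g, rounded to 4 dp:

79.0471 g


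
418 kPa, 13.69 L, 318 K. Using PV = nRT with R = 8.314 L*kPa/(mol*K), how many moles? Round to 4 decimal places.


PV = nRT, solve for n = PV / (RT).
PV = 418 * 13.69 = 5722.42
RT = 8.314 * 318 = 2643.852
n = 5722.42 / 2643.852
n = 2.16442524 mol, rounded to 4 dp:

2.1644 mol


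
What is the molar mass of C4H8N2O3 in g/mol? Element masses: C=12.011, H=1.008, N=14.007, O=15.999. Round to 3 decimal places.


M = sum(count * atomic_mass) over atoms.
M = 4*12.011 + 8*1.008 + 2*14.007 + 3*15.999
M = 48.044 + 8.064 + 28.014 + 47.997
M = 132.119 g/mol, rounded to 3 dp:

132.119 g/mol


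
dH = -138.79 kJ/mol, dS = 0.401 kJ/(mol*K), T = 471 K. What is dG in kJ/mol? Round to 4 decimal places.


Gibbs: dG = dH - T*dS (consistent units, dS already in kJ/(mol*K)).
T*dS = 471 * 0.401 = 188.871
dG = -138.79 - (188.871)
dG = -327.661 kJ/mol, rounded to 4 dp:

-327.6610 kJ/mol


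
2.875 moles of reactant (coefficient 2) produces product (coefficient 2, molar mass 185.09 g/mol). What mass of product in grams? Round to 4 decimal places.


Use the coefficient ratio to convert reactant moles to product moles, then multiply by the product's molar mass.
moles_P = moles_R * (coeff_P / coeff_R) = 2.875 * (2/2) = 2.875
mass_P = moles_P * M_P = 2.875 * 185.09
mass_P = 532.13375 g, rounded to 4 dp:

532.1338 g


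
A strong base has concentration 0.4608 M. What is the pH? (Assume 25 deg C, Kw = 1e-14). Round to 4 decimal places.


A strong base dissociates completely, so [OH-] equals the given concentration.
pOH = -log10([OH-]) = -log10(0.4608) = 0.336488
pH = 14 - pOH = 14 - 0.336488
pH = 13.663512, rounded to 4 dp:

13.6635


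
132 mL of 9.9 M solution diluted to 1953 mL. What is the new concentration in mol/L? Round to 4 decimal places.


Dilution: M1*V1 = M2*V2, solve for M2.
M2 = M1*V1 / V2
M2 = 9.9 * 132 / 1953
M2 = 1306.8 / 1953
M2 = 0.66912442 mol/L, rounded to 4 dp:

0.6691 mol/L


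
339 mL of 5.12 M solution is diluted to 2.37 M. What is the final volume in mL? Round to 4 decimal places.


Dilution: M1*V1 = M2*V2, solve for V2.
V2 = M1*V1 / M2
V2 = 5.12 * 339 / 2.37
V2 = 1735.68 / 2.37
V2 = 732.35443038 mL, rounded to 4 dp:

732.3544 mL


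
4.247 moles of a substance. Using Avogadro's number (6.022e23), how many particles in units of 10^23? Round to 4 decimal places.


N = n * NA, then divide by 1e23 for the requested units.
N / 1e23 = n * 6.022
N / 1e23 = 4.247 * 6.022
N / 1e23 = 25.575434, rounded to 4 dp:

25.5754


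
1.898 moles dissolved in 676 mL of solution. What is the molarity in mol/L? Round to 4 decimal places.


Convert volume to liters: V_L = V_mL / 1000.
V_L = 676 / 1000 = 0.676 L
M = n / V_L = 1.898 / 0.676
M = 2.80769231 mol/L, rounded to 4 dp:

2.8077 mol/L


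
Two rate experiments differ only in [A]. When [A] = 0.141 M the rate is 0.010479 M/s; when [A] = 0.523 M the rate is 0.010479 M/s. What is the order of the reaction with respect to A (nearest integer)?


Rate is proportional to [A]^n, so rate2/rate1 = ([A]2/[A]1)^n. Take logs to solve for n.
rate2/rate1 = 0.010479 / 0.010479 = 1.0
[A]2/[A]1 = 0.523 / 0.141 = 3.7092
n = ln(1.0) / ln(3.7092) = 0.0
Nearest integer order:

0


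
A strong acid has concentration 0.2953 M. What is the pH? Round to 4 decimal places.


A strong acid dissociates completely, so [H+] equals the given concentration.
pH = -log10([H+]) = -log10(0.2953)
pH = 0.52973655, rounded to 4 dp:

0.5297


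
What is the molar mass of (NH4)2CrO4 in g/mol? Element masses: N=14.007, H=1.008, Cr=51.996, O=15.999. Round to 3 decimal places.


M = sum(count * atomic_mass) over atoms.
M = 2*14.007 + 8*1.008 + 1*51.996 + 4*15.999
M = 28.014 + 8.064 + 51.996 + 63.996
M = 152.07 g/mol, rounded to 3 dp:

152.070 g/mol


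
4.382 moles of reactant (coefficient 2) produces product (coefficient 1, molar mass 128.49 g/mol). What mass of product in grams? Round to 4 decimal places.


Use the coefficient ratio to convert reactant moles to product moles, then multiply by the product's molar mass.
moles_P = moles_R * (coeff_P / coeff_R) = 4.382 * (1/2) = 2.191
mass_P = moles_P * M_P = 2.191 * 128.49
mass_P = 281.52159 g, rounded to 4 dp:

281.5216 g


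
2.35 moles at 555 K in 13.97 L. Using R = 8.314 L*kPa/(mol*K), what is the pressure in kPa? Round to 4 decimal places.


PV = nRT, solve for P = nRT / V.
nRT = 2.35 * 8.314 * 555 = 10843.5345
P = 10843.5345 / 13.97
P = 776.20146743 kPa, rounded to 4 dp:

776.2015 kPa


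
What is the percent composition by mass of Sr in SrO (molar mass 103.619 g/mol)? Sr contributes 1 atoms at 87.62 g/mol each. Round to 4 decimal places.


pct = 100 * (n_elem * M_elem) / M_total
mass_contribution = 1 * 87.62 = 87.62 g/mol
pct = 100 * 87.62 / 103.619
pct = 84.55978151 %, rounded to 4 dp:

84.5598 %


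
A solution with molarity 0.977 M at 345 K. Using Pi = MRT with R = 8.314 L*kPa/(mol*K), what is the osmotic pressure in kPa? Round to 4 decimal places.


Osmotic pressure (van't Hoff): Pi = M*R*T.
RT = 8.314 * 345 = 2868.33
Pi = 0.977 * 2868.33
Pi = 2802.35841 kPa, rounded to 4 dp:

2802.3584 kPa


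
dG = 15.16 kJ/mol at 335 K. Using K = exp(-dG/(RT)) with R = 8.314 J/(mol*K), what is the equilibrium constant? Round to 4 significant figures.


dG is in kJ/mol; multiply by 1000 to match R in J/(mol*K).
RT = 8.314 * 335 = 2785.19 J/mol
exponent = -dG*1000 / (RT) = -(15.16*1000) / 2785.19 = -5.4430757
K = exp(-5.4430757)
K = 0.0043261568, rounded to 4 significant figures:

0.004326


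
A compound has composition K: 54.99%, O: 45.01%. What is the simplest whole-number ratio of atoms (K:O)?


Assume 100 g of compound, divide each mass% by atomic mass to get moles, then normalize by the smallest to get a raw atom ratio.
Moles per 100 g: K: 54.99/39.098 = 1.4065, O: 45.01/15.999 = 2.8133
Raw ratio (divide by min = 1.4065): K: 1.0, O: 2.0
Multiply by 1 to clear fractions: K: 1.0 ~= 1, O: 2.0 ~= 2
Reduce by GCD to get the simplest whole-number ratio:

1:2


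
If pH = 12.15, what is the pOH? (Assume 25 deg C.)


At 25 deg C, pH + pOH = 14.
pOH = 14 - pH = 14 - 12.15
pOH = 1.85:

1.85


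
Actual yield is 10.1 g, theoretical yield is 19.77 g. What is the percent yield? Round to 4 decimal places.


% yield = 100 * actual / theoretical
% yield = 100 * 10.1 / 19.77
% yield = 51.08750632 %, rounded to 4 dp:

51.0875 %


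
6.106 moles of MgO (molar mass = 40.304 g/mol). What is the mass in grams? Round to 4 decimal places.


mass = n * M
mass = 6.106 * 40.304
mass = 246.096224 g, rounded to 4 dp:

246.0962 g


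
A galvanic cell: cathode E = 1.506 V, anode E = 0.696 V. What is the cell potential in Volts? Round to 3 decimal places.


Standard cell potential: E_cell = E_cathode - E_anode.
E_cell = 1.506 - (0.696)
E_cell = 0.81 V, rounded to 3 dp:

0.810 V
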